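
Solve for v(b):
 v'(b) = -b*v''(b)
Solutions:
 v(b) = C1 + C2*log(b)


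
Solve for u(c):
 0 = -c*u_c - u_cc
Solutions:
 u(c) = C1 + C2*erf(sqrt(2)*c/2)


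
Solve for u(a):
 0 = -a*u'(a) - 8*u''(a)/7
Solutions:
 u(a) = C1 + C2*erf(sqrt(7)*a/4)


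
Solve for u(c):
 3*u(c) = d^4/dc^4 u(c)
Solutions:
 u(c) = C1*exp(-3^(1/4)*c) + C2*exp(3^(1/4)*c) + C3*sin(3^(1/4)*c) + C4*cos(3^(1/4)*c)


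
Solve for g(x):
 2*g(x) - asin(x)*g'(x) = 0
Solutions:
 g(x) = C1*exp(2*Integral(1/asin(x), x))


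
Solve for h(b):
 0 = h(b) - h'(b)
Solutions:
 h(b) = C1*exp(b)


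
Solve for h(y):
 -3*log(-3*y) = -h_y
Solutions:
 h(y) = C1 + 3*y*log(-y) + 3*y*(-1 + log(3))


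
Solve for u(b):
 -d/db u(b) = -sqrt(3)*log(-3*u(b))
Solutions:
 -sqrt(3)*Integral(1/(log(-_y) + log(3)), (_y, u(b)))/3 = C1 - b


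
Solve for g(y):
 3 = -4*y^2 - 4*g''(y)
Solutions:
 g(y) = C1 + C2*y - y^4/12 - 3*y^2/8


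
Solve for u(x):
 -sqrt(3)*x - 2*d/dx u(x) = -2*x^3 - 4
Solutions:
 u(x) = C1 + x^4/4 - sqrt(3)*x^2/4 + 2*x


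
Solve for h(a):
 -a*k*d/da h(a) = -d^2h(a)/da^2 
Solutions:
 h(a) = Piecewise((-sqrt(2)*sqrt(pi)*C1*erf(sqrt(2)*a*sqrt(-k)/2)/(2*sqrt(-k)) - C2, (k > 0) | (k < 0)), (-C1*a - C2, True))


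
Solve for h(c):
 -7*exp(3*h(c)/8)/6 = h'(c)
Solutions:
 h(c) = 8*log(1/(C1 + 7*c))/3 + 32*log(2)/3
 h(c) = 8*log(2^(1/3)*(-1 - sqrt(3)*I)*(1/(C1 + 7*c))^(1/3))
 h(c) = 8*log(2^(1/3)*(-1 + sqrt(3)*I)*(1/(C1 + 7*c))^(1/3))


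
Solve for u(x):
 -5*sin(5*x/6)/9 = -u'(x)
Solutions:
 u(x) = C1 - 2*cos(5*x/6)/3


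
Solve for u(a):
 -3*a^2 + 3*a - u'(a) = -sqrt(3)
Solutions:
 u(a) = C1 - a^3 + 3*a^2/2 + sqrt(3)*a


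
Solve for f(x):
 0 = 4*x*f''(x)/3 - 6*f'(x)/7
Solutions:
 f(x) = C1 + C2*x^(23/14)


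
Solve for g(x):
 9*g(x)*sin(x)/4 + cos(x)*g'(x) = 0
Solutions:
 g(x) = C1*cos(x)^(9/4)


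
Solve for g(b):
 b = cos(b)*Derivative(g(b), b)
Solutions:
 g(b) = C1 + Integral(b/cos(b), b)


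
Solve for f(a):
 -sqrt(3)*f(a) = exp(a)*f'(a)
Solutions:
 f(a) = C1*exp(sqrt(3)*exp(-a))


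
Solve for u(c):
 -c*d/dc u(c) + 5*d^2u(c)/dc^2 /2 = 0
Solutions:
 u(c) = C1 + C2*erfi(sqrt(5)*c/5)


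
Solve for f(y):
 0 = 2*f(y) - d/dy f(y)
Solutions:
 f(y) = C1*exp(2*y)


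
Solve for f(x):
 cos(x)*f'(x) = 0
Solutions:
 f(x) = C1


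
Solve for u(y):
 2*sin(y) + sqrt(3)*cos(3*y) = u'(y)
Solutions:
 u(y) = C1 + sqrt(3)*sin(3*y)/3 - 2*cos(y)


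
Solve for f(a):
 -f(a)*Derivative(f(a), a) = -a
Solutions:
 f(a) = -sqrt(C1 + a^2)
 f(a) = sqrt(C1 + a^2)


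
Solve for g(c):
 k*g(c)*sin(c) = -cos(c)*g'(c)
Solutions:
 g(c) = C1*exp(k*log(cos(c)))


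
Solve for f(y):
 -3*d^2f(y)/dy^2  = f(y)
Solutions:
 f(y) = C1*sin(sqrt(3)*y/3) + C2*cos(sqrt(3)*y/3)


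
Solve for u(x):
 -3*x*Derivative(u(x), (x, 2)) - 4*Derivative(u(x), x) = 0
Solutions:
 u(x) = C1 + C2/x^(1/3)


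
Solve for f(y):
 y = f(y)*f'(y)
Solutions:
 f(y) = -sqrt(C1 + y^2)
 f(y) = sqrt(C1 + y^2)


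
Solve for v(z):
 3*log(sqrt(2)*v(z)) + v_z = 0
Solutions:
 2*Integral(1/(2*log(_y) + log(2)), (_y, v(z)))/3 = C1 - z


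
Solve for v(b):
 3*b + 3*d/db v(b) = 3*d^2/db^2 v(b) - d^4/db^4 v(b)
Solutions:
 v(b) = C1 + C2*exp(2^(1/3)*b*(2/(sqrt(5) + 3)^(1/3) + 2^(1/3)*(sqrt(5) + 3)^(1/3))/4)*sin(2^(1/3)*sqrt(3)*b*(-2^(1/3)*(sqrt(5) + 3)^(1/3) + 2/(sqrt(5) + 3)^(1/3))/4) + C3*exp(2^(1/3)*b*(2/(sqrt(5) + 3)^(1/3) + 2^(1/3)*(sqrt(5) + 3)^(1/3))/4)*cos(2^(1/3)*sqrt(3)*b*(-2^(1/3)*(sqrt(5) + 3)^(1/3) + 2/(sqrt(5) + 3)^(1/3))/4) + C4*exp(-2^(1/3)*b*((sqrt(5) + 3)^(-1/3) + 2^(1/3)*(sqrt(5) + 3)^(1/3)/2)) - b^2/2 - b


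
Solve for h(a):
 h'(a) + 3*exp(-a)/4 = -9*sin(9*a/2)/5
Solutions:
 h(a) = C1 + 2*cos(9*a/2)/5 + 3*exp(-a)/4


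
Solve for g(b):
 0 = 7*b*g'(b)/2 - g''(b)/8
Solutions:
 g(b) = C1 + C2*erfi(sqrt(14)*b)


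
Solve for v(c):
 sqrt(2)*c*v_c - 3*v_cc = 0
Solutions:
 v(c) = C1 + C2*erfi(2^(3/4)*sqrt(3)*c/6)


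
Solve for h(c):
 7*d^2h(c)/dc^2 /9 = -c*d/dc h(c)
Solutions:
 h(c) = C1 + C2*erf(3*sqrt(14)*c/14)


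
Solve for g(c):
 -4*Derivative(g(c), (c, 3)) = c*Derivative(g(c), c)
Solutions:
 g(c) = C1 + Integral(C2*airyai(-2^(1/3)*c/2) + C3*airybi(-2^(1/3)*c/2), c)


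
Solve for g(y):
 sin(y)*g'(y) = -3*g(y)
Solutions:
 g(y) = C1*(cos(y) + 1)^(3/2)/(cos(y) - 1)^(3/2)


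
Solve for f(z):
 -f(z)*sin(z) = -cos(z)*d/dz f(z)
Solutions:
 f(z) = C1/cos(z)


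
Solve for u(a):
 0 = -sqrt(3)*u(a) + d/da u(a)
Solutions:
 u(a) = C1*exp(sqrt(3)*a)


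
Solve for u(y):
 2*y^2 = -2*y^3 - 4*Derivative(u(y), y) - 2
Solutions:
 u(y) = C1 - y^4/8 - y^3/6 - y/2


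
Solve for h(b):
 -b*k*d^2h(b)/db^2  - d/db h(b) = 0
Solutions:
 h(b) = C1 + b^(((re(k) - 1)*re(k) + im(k)^2)/(re(k)^2 + im(k)^2))*(C2*sin(log(b)*Abs(im(k))/(re(k)^2 + im(k)^2)) + C3*cos(log(b)*im(k)/(re(k)^2 + im(k)^2)))


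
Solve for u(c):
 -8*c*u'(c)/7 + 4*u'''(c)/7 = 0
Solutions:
 u(c) = C1 + Integral(C2*airyai(2^(1/3)*c) + C3*airybi(2^(1/3)*c), c)


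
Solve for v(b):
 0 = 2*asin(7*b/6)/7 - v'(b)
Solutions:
 v(b) = C1 + 2*b*asin(7*b/6)/7 + 2*sqrt(36 - 49*b^2)/49


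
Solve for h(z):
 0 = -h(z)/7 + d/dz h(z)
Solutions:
 h(z) = C1*exp(z/7)


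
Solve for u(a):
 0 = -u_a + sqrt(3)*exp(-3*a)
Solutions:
 u(a) = C1 - sqrt(3)*exp(-3*a)/3


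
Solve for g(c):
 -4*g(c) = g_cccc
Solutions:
 g(c) = (C1*sin(c) + C2*cos(c))*exp(-c) + (C3*sin(c) + C4*cos(c))*exp(c)


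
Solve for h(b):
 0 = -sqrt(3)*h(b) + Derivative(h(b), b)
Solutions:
 h(b) = C1*exp(sqrt(3)*b)


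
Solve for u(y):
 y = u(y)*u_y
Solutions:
 u(y) = -sqrt(C1 + y^2)
 u(y) = sqrt(C1 + y^2)


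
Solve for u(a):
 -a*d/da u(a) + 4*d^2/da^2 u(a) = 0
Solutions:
 u(a) = C1 + C2*erfi(sqrt(2)*a/4)


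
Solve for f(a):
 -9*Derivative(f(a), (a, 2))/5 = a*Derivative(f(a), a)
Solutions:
 f(a) = C1 + C2*erf(sqrt(10)*a/6)


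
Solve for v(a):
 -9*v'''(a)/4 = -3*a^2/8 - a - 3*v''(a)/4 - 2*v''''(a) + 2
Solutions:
 v(a) = C1 + C2*a - a^4/24 - 13*a^3/18 - 23*a^2/6 + (C3*sin(sqrt(15)*a/16) + C4*cos(sqrt(15)*a/16))*exp(9*a/16)


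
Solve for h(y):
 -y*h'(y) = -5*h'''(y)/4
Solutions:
 h(y) = C1 + Integral(C2*airyai(10^(2/3)*y/5) + C3*airybi(10^(2/3)*y/5), y)


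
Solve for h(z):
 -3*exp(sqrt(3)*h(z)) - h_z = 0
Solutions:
 h(z) = sqrt(3)*(2*log(1/(C1 + 3*z)) - log(3))/6


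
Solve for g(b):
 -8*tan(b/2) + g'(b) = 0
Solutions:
 g(b) = C1 - 16*log(cos(b/2))


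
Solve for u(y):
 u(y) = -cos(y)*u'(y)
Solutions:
 u(y) = C1*sqrt(sin(y) - 1)/sqrt(sin(y) + 1)


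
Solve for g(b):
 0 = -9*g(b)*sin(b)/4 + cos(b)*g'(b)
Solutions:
 g(b) = C1/cos(b)^(9/4)


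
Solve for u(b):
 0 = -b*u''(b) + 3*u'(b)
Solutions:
 u(b) = C1 + C2*b^4


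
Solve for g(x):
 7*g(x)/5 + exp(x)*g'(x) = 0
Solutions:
 g(x) = C1*exp(7*exp(-x)/5)


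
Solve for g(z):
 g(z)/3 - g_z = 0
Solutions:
 g(z) = C1*exp(z/3)


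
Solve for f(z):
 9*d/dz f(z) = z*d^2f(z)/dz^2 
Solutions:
 f(z) = C1 + C2*z^10


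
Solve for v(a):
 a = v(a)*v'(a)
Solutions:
 v(a) = -sqrt(C1 + a^2)
 v(a) = sqrt(C1 + a^2)


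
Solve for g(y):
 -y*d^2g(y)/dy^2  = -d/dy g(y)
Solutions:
 g(y) = C1 + C2*y^2


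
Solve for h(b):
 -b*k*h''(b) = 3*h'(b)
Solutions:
 h(b) = C1 + b^(((re(k) - 3)*re(k) + im(k)^2)/(re(k)^2 + im(k)^2))*(C2*sin(3*log(b)*Abs(im(k))/(re(k)^2 + im(k)^2)) + C3*cos(3*log(b)*im(k)/(re(k)^2 + im(k)^2)))


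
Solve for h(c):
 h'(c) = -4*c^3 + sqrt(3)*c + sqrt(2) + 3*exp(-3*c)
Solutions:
 h(c) = C1 - c^4 + sqrt(3)*c^2/2 + sqrt(2)*c - exp(-3*c)


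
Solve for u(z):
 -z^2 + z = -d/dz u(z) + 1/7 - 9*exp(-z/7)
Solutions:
 u(z) = C1 + z^3/3 - z^2/2 + z/7 + 63*exp(-z/7)


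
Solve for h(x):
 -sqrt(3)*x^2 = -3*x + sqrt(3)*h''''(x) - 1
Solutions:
 h(x) = C1 + C2*x + C3*x^2 + C4*x^3 - x^6/360 + sqrt(3)*x^5/120 + sqrt(3)*x^4/72


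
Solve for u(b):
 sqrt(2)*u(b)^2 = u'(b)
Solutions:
 u(b) = -1/(C1 + sqrt(2)*b)


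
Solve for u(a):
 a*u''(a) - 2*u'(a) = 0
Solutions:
 u(a) = C1 + C2*a^3


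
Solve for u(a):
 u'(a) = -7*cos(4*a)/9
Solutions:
 u(a) = C1 - 7*sin(4*a)/36


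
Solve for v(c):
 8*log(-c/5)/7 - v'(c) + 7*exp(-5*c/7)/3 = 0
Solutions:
 v(c) = C1 + 8*c*log(-c)/7 + 8*c*(-log(5) - 1)/7 - 49*exp(-5*c/7)/15


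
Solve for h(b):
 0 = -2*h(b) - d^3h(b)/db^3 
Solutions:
 h(b) = C3*exp(-2^(1/3)*b) + (C1*sin(2^(1/3)*sqrt(3)*b/2) + C2*cos(2^(1/3)*sqrt(3)*b/2))*exp(2^(1/3)*b/2)


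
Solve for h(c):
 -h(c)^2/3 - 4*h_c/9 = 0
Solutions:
 h(c) = 4/(C1 + 3*c)


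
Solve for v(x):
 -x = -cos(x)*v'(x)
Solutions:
 v(x) = C1 + Integral(x/cos(x), x)


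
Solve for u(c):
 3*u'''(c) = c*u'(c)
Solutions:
 u(c) = C1 + Integral(C2*airyai(3^(2/3)*c/3) + C3*airybi(3^(2/3)*c/3), c)


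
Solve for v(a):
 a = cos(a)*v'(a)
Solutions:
 v(a) = C1 + Integral(a/cos(a), a)


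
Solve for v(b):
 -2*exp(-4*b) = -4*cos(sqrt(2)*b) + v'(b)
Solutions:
 v(b) = C1 + 2*sqrt(2)*sin(sqrt(2)*b) + exp(-4*b)/2


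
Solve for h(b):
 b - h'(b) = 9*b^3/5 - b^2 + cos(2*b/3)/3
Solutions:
 h(b) = C1 - 9*b^4/20 + b^3/3 + b^2/2 - sin(2*b/3)/2


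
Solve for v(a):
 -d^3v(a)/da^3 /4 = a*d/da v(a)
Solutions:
 v(a) = C1 + Integral(C2*airyai(-2^(2/3)*a) + C3*airybi(-2^(2/3)*a), a)


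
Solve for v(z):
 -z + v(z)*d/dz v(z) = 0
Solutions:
 v(z) = -sqrt(C1 + z^2)
 v(z) = sqrt(C1 + z^2)


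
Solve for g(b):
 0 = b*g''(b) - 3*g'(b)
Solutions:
 g(b) = C1 + C2*b^4


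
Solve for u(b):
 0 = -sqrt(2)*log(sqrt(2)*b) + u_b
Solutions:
 u(b) = C1 + sqrt(2)*b*log(b) - sqrt(2)*b + sqrt(2)*b*log(2)/2


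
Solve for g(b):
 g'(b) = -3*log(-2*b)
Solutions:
 g(b) = C1 - 3*b*log(-b) + 3*b*(1 - log(2))


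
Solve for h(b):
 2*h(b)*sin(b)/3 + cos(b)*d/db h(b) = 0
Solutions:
 h(b) = C1*cos(b)^(2/3)


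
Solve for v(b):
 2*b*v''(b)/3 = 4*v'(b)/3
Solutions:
 v(b) = C1 + C2*b^3


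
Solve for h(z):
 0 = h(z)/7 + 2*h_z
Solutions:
 h(z) = C1*exp(-z/14)


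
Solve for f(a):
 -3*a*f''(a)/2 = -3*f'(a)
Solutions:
 f(a) = C1 + C2*a^3


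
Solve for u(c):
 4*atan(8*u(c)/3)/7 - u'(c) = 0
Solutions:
 Integral(1/atan(8*_y/3), (_y, u(c))) = C1 + 4*c/7


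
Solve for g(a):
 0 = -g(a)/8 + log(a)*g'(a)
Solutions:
 g(a) = C1*exp(li(a)/8)


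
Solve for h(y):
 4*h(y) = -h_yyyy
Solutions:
 h(y) = (C1*sin(y) + C2*cos(y))*exp(-y) + (C3*sin(y) + C4*cos(y))*exp(y)


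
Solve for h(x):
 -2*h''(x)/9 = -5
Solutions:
 h(x) = C1 + C2*x + 45*x^2/4


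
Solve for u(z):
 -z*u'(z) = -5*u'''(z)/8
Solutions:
 u(z) = C1 + Integral(C2*airyai(2*5^(2/3)*z/5) + C3*airybi(2*5^(2/3)*z/5), z)


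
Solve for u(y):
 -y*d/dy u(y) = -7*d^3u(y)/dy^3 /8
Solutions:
 u(y) = C1 + Integral(C2*airyai(2*7^(2/3)*y/7) + C3*airybi(2*7^(2/3)*y/7), y)


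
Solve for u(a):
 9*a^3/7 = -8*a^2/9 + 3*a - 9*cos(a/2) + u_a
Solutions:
 u(a) = C1 + 9*a^4/28 + 8*a^3/27 - 3*a^2/2 + 18*sin(a/2)


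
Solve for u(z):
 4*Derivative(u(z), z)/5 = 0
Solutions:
 u(z) = C1


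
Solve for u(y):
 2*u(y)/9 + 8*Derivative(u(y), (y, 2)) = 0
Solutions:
 u(y) = C1*sin(y/6) + C2*cos(y/6)


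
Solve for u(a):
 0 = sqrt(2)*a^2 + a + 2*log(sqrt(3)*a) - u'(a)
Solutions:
 u(a) = C1 + sqrt(2)*a^3/3 + a^2/2 + 2*a*log(a) - 2*a + a*log(3)


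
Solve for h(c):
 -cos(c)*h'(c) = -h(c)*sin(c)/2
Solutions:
 h(c) = C1/sqrt(cos(c))


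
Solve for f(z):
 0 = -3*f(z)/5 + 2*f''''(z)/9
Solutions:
 f(z) = C1*exp(-30^(3/4)*z/10) + C2*exp(30^(3/4)*z/10) + C3*sin(30^(3/4)*z/10) + C4*cos(30^(3/4)*z/10)


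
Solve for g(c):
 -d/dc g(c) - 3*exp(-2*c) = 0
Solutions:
 g(c) = C1 + 3*exp(-2*c)/2


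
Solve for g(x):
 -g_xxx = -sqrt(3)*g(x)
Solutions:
 g(x) = C3*exp(3^(1/6)*x) + (C1*sin(3^(2/3)*x/2) + C2*cos(3^(2/3)*x/2))*exp(-3^(1/6)*x/2)


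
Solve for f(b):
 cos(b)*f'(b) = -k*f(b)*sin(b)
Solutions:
 f(b) = C1*exp(k*log(cos(b)))


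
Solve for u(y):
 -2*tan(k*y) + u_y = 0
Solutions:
 u(y) = C1 + 2*Piecewise((-log(cos(k*y))/k, Ne(k, 0)), (0, True))


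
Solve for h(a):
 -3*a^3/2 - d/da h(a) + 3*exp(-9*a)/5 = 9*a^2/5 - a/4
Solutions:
 h(a) = C1 - 3*a^4/8 - 3*a^3/5 + a^2/8 - exp(-9*a)/15


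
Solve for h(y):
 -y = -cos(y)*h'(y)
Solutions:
 h(y) = C1 + Integral(y/cos(y), y)


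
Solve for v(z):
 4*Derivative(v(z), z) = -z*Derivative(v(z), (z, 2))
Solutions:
 v(z) = C1 + C2/z^3


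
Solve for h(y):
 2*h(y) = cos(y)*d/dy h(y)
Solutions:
 h(y) = C1*(sin(y) + 1)/(sin(y) - 1)


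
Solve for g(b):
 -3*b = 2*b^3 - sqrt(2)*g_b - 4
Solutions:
 g(b) = C1 + sqrt(2)*b^4/4 + 3*sqrt(2)*b^2/4 - 2*sqrt(2)*b


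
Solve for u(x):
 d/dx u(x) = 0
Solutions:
 u(x) = C1


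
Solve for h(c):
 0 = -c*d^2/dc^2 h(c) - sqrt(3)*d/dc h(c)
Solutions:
 h(c) = C1 + C2*c^(1 - sqrt(3))


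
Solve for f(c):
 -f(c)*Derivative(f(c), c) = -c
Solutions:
 f(c) = -sqrt(C1 + c^2)
 f(c) = sqrt(C1 + c^2)


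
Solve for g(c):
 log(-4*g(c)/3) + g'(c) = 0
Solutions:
 Integral(1/(log(-_y) - log(3) + 2*log(2)), (_y, g(c))) = C1 - c


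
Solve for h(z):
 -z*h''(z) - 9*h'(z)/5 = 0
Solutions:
 h(z) = C1 + C2/z^(4/5)


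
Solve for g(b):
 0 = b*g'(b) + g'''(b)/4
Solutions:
 g(b) = C1 + Integral(C2*airyai(-2^(2/3)*b) + C3*airybi(-2^(2/3)*b), b)


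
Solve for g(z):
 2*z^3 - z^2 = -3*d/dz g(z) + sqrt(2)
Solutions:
 g(z) = C1 - z^4/6 + z^3/9 + sqrt(2)*z/3


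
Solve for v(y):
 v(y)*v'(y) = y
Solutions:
 v(y) = -sqrt(C1 + y^2)
 v(y) = sqrt(C1 + y^2)


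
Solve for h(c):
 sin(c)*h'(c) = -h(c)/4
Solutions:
 h(c) = C1*(cos(c) + 1)^(1/8)/(cos(c) - 1)^(1/8)


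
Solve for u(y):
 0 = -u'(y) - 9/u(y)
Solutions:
 u(y) = -sqrt(C1 - 18*y)
 u(y) = sqrt(C1 - 18*y)


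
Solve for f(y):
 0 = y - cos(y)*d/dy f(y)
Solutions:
 f(y) = C1 + Integral(y/cos(y), y)


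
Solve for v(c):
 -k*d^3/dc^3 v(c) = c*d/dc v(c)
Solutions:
 v(c) = C1 + Integral(C2*airyai(c*(-1/k)^(1/3)) + C3*airybi(c*(-1/k)^(1/3)), c)


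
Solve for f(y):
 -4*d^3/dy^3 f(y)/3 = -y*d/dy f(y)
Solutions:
 f(y) = C1 + Integral(C2*airyai(6^(1/3)*y/2) + C3*airybi(6^(1/3)*y/2), y)


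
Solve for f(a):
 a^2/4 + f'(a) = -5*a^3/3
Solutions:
 f(a) = C1 - 5*a^4/12 - a^3/12


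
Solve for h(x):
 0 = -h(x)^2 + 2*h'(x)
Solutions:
 h(x) = -2/(C1 + x)


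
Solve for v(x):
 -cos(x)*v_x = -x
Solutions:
 v(x) = C1 + Integral(x/cos(x), x)


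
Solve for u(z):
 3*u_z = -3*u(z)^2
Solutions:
 u(z) = 1/(C1 + z)


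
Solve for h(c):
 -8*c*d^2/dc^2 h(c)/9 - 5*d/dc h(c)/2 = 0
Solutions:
 h(c) = C1 + C2/c^(29/16)


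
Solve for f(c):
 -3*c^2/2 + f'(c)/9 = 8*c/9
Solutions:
 f(c) = C1 + 9*c^3/2 + 4*c^2


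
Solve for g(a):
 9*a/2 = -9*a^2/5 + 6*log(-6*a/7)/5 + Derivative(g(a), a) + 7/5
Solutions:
 g(a) = C1 + 3*a^3/5 + 9*a^2/4 - 6*a*log(-a)/5 + a*(-6*log(6) - 1 + 6*log(7))/5


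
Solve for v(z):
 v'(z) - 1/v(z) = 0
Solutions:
 v(z) = -sqrt(C1 + 2*z)
 v(z) = sqrt(C1 + 2*z)


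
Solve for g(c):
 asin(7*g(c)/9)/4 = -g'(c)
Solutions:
 Integral(1/asin(7*_y/9), (_y, g(c))) = C1 - c/4


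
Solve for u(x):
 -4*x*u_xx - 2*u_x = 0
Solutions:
 u(x) = C1 + C2*sqrt(x)


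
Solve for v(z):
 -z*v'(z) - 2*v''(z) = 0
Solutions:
 v(z) = C1 + C2*erf(z/2)


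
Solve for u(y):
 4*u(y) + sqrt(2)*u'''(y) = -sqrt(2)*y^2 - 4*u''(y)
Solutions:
 u(y) = C1*exp(y*(-4*sqrt(2) + 8/(3*sqrt(354) + 43*sqrt(2))^(1/3) + (3*sqrt(354) + 43*sqrt(2))^(1/3))/6)*sin(sqrt(3)*y*(-(3*sqrt(354) + 43*sqrt(2))^(1/3) + 8/(3*sqrt(354) + 43*sqrt(2))^(1/3))/6) + C2*exp(y*(-4*sqrt(2) + 8/(3*sqrt(354) + 43*sqrt(2))^(1/3) + (3*sqrt(354) + 43*sqrt(2))^(1/3))/6)*cos(sqrt(3)*y*(-(3*sqrt(354) + 43*sqrt(2))^(1/3) + 8/(3*sqrt(354) + 43*sqrt(2))^(1/3))/6) + C3*exp(-y*(8/(3*sqrt(354) + 43*sqrt(2))^(1/3) + 2*sqrt(2) + (3*sqrt(354) + 43*sqrt(2))^(1/3))/3) - sqrt(2)*y^2/4 + sqrt(2)/2


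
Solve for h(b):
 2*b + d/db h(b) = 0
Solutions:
 h(b) = C1 - b^2


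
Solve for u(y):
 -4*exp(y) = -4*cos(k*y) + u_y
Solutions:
 u(y) = C1 - 4*exp(y) + 4*sin(k*y)/k


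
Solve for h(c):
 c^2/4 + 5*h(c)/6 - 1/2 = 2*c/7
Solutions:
 h(c) = -3*c^2/10 + 12*c/35 + 3/5


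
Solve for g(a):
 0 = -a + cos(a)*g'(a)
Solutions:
 g(a) = C1 + Integral(a/cos(a), a)


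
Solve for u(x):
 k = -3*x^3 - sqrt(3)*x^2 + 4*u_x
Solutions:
 u(x) = C1 + k*x/4 + 3*x^4/16 + sqrt(3)*x^3/12


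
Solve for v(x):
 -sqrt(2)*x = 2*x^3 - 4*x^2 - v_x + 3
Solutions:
 v(x) = C1 + x^4/2 - 4*x^3/3 + sqrt(2)*x^2/2 + 3*x


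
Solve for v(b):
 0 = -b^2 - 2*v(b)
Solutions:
 v(b) = -b^2/2


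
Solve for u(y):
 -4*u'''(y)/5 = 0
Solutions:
 u(y) = C1 + C2*y + C3*y^2


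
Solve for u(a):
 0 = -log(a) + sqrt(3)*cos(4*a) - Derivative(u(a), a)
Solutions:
 u(a) = C1 - a*log(a) + a + sqrt(3)*sin(4*a)/4


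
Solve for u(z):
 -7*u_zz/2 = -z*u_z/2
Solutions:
 u(z) = C1 + C2*erfi(sqrt(14)*z/14)


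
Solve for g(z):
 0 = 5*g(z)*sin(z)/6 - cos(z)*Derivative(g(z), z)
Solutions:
 g(z) = C1/cos(z)^(5/6)


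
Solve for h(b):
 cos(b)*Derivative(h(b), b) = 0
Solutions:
 h(b) = C1


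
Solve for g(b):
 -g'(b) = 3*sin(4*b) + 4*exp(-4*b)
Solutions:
 g(b) = C1 + 3*cos(4*b)/4 + exp(-4*b)


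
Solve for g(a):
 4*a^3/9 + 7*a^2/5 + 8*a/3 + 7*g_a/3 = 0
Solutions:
 g(a) = C1 - a^4/21 - a^3/5 - 4*a^2/7


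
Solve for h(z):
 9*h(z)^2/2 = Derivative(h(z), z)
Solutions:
 h(z) = -2/(C1 + 9*z)


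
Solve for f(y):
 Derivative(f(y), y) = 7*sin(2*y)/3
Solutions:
 f(y) = C1 - 7*cos(2*y)/6


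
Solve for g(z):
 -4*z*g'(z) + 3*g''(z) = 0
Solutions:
 g(z) = C1 + C2*erfi(sqrt(6)*z/3)


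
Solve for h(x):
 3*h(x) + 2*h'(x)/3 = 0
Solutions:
 h(x) = C1*exp(-9*x/2)


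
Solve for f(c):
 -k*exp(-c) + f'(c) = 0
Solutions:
 f(c) = C1 - k*exp(-c)


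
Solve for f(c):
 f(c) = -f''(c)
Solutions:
 f(c) = C1*sin(c) + C2*cos(c)


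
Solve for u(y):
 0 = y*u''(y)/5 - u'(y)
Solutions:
 u(y) = C1 + C2*y^6


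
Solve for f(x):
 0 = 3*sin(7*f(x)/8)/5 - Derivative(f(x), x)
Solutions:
 -3*x/5 + 4*log(cos(7*f(x)/8) - 1)/7 - 4*log(cos(7*f(x)/8) + 1)/7 = C1


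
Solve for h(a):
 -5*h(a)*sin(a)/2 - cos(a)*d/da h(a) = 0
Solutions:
 h(a) = C1*cos(a)^(5/2)


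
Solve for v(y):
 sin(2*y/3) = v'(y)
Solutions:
 v(y) = C1 - 3*cos(2*y/3)/2


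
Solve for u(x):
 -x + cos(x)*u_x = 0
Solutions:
 u(x) = C1 + Integral(x/cos(x), x)


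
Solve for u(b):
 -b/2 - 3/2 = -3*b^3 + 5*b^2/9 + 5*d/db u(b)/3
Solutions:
 u(b) = C1 + 9*b^4/20 - b^3/9 - 3*b^2/20 - 9*b/10


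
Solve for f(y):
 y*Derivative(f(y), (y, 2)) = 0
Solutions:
 f(y) = C1 + C2*y


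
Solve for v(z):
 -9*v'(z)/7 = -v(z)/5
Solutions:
 v(z) = C1*exp(7*z/45)


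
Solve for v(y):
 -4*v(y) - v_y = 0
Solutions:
 v(y) = C1*exp(-4*y)


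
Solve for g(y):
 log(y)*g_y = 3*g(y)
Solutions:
 g(y) = C1*exp(3*li(y))


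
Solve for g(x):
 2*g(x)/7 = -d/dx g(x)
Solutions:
 g(x) = C1*exp(-2*x/7)


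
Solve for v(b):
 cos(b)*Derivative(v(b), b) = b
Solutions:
 v(b) = C1 + Integral(b/cos(b), b)


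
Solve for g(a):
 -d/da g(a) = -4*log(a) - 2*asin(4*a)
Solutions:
 g(a) = C1 + 4*a*log(a) + 2*a*asin(4*a) - 4*a + sqrt(1 - 16*a^2)/2


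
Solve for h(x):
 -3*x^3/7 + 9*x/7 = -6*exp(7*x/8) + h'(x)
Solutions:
 h(x) = C1 - 3*x^4/28 + 9*x^2/14 + 48*exp(7*x/8)/7


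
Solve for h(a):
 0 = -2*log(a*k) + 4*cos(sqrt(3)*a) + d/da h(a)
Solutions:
 h(a) = C1 + 2*a*log(a*k) - 2*a - 4*sqrt(3)*sin(sqrt(3)*a)/3


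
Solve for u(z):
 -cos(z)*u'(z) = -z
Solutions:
 u(z) = C1 + Integral(z/cos(z), z)


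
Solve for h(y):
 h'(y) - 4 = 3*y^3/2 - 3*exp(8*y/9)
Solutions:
 h(y) = C1 + 3*y^4/8 + 4*y - 27*exp(8*y/9)/8


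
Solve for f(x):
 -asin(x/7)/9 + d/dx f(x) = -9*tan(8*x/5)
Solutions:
 f(x) = C1 + x*asin(x/7)/9 + sqrt(49 - x^2)/9 + 45*log(cos(8*x/5))/8


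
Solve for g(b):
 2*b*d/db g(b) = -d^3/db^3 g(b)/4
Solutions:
 g(b) = C1 + Integral(C2*airyai(-2*b) + C3*airybi(-2*b), b)


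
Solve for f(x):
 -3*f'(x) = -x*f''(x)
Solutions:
 f(x) = C1 + C2*x^4


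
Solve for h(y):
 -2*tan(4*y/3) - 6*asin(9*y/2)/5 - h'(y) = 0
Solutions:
 h(y) = C1 - 6*y*asin(9*y/2)/5 - 2*sqrt(4 - 81*y^2)/15 + 3*log(cos(4*y/3))/2


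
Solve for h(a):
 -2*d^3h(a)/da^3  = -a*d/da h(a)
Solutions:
 h(a) = C1 + Integral(C2*airyai(2^(2/3)*a/2) + C3*airybi(2^(2/3)*a/2), a)


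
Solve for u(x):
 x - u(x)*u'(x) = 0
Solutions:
 u(x) = -sqrt(C1 + x^2)
 u(x) = sqrt(C1 + x^2)


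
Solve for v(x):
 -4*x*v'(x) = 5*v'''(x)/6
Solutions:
 v(x) = C1 + Integral(C2*airyai(-2*3^(1/3)*5^(2/3)*x/5) + C3*airybi(-2*3^(1/3)*5^(2/3)*x/5), x)


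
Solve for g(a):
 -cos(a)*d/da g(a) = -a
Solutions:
 g(a) = C1 + Integral(a/cos(a), a)


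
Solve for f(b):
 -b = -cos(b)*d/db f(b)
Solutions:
 f(b) = C1 + Integral(b/cos(b), b)


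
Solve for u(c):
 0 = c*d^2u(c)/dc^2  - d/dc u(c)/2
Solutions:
 u(c) = C1 + C2*c^(3/2)


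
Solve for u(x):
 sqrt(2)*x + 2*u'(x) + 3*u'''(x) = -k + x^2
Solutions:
 u(x) = C1 + C2*sin(sqrt(6)*x/3) + C3*cos(sqrt(6)*x/3) - k*x/2 + x^3/6 - sqrt(2)*x^2/4 - 3*x/2


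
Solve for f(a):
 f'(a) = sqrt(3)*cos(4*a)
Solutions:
 f(a) = C1 + sqrt(3)*sin(4*a)/4


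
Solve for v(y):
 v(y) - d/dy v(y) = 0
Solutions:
 v(y) = C1*exp(y)


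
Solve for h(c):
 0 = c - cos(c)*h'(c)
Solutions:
 h(c) = C1 + Integral(c/cos(c), c)


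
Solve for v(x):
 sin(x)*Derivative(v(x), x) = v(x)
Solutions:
 v(x) = C1*sqrt(cos(x) - 1)/sqrt(cos(x) + 1)


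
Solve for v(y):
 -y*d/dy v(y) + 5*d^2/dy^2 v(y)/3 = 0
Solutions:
 v(y) = C1 + C2*erfi(sqrt(30)*y/10)


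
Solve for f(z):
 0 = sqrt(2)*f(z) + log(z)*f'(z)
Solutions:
 f(z) = C1*exp(-sqrt(2)*li(z))


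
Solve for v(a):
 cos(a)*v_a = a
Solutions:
 v(a) = C1 + Integral(a/cos(a), a)


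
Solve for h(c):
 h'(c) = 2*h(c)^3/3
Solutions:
 h(c) = -sqrt(6)*sqrt(-1/(C1 + 2*c))/2
 h(c) = sqrt(6)*sqrt(-1/(C1 + 2*c))/2


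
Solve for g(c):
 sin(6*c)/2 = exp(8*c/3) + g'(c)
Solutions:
 g(c) = C1 - 3*exp(8*c/3)/8 - cos(6*c)/12


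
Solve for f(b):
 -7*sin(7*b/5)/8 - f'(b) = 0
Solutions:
 f(b) = C1 + 5*cos(7*b/5)/8


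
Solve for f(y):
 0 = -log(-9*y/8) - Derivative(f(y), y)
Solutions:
 f(y) = C1 - y*log(-y) + y*(-2*log(3) + 1 + 3*log(2))


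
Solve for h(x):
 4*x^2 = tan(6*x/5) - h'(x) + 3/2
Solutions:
 h(x) = C1 - 4*x^3/3 + 3*x/2 - 5*log(cos(6*x/5))/6


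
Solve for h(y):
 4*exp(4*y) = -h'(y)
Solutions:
 h(y) = C1 - exp(4*y)


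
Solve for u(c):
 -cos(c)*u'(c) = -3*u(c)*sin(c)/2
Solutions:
 u(c) = C1/cos(c)^(3/2)


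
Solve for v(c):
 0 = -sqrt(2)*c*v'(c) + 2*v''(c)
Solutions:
 v(c) = C1 + C2*erfi(2^(1/4)*c/2)


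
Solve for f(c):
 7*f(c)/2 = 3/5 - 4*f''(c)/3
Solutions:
 f(c) = C1*sin(sqrt(42)*c/4) + C2*cos(sqrt(42)*c/4) + 6/35


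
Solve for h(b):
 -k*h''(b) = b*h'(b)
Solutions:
 h(b) = C1 + C2*sqrt(k)*erf(sqrt(2)*b*sqrt(1/k)/2)


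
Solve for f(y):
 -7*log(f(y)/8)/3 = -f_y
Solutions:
 3*Integral(1/(-log(_y) + 3*log(2)), (_y, f(y)))/7 = C1 - y


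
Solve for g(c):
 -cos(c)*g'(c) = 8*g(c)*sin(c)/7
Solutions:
 g(c) = C1*cos(c)^(8/7)


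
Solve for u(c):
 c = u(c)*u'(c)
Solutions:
 u(c) = -sqrt(C1 + c^2)
 u(c) = sqrt(C1 + c^2)


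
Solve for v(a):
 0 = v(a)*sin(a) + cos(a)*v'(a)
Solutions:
 v(a) = C1*cos(a)


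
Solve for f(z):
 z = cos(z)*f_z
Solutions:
 f(z) = C1 + Integral(z/cos(z), z)


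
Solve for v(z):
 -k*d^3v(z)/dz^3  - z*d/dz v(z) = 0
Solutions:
 v(z) = C1 + Integral(C2*airyai(z*(-1/k)^(1/3)) + C3*airybi(z*(-1/k)^(1/3)), z)


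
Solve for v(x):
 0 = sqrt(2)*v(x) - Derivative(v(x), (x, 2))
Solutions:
 v(x) = C1*exp(-2^(1/4)*x) + C2*exp(2^(1/4)*x)


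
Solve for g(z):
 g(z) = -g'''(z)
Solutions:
 g(z) = C3*exp(-z) + (C1*sin(sqrt(3)*z/2) + C2*cos(sqrt(3)*z/2))*exp(z/2)


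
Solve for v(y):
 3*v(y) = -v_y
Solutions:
 v(y) = C1*exp(-3*y)


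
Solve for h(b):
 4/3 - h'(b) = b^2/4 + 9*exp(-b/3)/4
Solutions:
 h(b) = C1 - b^3/12 + 4*b/3 + 27*exp(-b/3)/4


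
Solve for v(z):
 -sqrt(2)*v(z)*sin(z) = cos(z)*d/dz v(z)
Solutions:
 v(z) = C1*cos(z)^(sqrt(2))


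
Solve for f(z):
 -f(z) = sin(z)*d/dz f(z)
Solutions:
 f(z) = C1*sqrt(cos(z) + 1)/sqrt(cos(z) - 1)


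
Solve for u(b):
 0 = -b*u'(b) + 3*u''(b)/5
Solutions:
 u(b) = C1 + C2*erfi(sqrt(30)*b/6)


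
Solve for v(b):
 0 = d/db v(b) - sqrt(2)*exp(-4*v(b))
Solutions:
 v(b) = log(-I*(C1 + 4*sqrt(2)*b)^(1/4))
 v(b) = log(I*(C1 + 4*sqrt(2)*b)^(1/4))
 v(b) = log(-(C1 + 4*sqrt(2)*b)^(1/4))
 v(b) = log(C1 + 4*sqrt(2)*b)/4


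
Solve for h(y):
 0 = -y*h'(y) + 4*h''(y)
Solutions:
 h(y) = C1 + C2*erfi(sqrt(2)*y/4)


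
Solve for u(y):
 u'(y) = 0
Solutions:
 u(y) = C1


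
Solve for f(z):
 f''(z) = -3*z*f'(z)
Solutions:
 f(z) = C1 + C2*erf(sqrt(6)*z/2)


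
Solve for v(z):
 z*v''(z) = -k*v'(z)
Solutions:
 v(z) = C1 + z^(1 - re(k))*(C2*sin(log(z)*Abs(im(k))) + C3*cos(log(z)*im(k)))


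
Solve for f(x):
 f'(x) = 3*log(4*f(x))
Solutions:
 -Integral(1/(log(_y) + 2*log(2)), (_y, f(x)))/3 = C1 - x


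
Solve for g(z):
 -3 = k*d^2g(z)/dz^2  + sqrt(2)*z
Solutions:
 g(z) = C1 + C2*z - sqrt(2)*z^3/(6*k) - 3*z^2/(2*k)


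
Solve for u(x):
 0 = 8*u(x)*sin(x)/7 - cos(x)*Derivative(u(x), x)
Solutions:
 u(x) = C1/cos(x)^(8/7)


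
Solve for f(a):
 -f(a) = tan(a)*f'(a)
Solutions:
 f(a) = C1/sin(a)


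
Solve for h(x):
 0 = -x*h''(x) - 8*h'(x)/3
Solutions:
 h(x) = C1 + C2/x^(5/3)


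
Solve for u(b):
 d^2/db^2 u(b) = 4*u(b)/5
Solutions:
 u(b) = C1*exp(-2*sqrt(5)*b/5) + C2*exp(2*sqrt(5)*b/5)


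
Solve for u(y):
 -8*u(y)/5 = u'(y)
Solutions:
 u(y) = C1*exp(-8*y/5)


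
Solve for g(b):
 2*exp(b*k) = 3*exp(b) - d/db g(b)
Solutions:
 g(b) = C1 + 3*exp(b) - 2*exp(b*k)/k


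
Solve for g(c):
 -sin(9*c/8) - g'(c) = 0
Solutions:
 g(c) = C1 + 8*cos(9*c/8)/9


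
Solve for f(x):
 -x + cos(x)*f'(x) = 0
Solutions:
 f(x) = C1 + Integral(x/cos(x), x)


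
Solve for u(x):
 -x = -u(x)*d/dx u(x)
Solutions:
 u(x) = -sqrt(C1 + x^2)
 u(x) = sqrt(C1 + x^2)


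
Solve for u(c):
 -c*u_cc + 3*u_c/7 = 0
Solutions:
 u(c) = C1 + C2*c^(10/7)


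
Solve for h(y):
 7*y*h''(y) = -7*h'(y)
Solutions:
 h(y) = C1 + C2*log(y)


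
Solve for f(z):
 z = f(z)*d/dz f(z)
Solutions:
 f(z) = -sqrt(C1 + z^2)
 f(z) = sqrt(C1 + z^2)


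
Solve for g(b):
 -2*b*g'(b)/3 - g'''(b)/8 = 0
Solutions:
 g(b) = C1 + Integral(C2*airyai(-2*2^(1/3)*3^(2/3)*b/3) + C3*airybi(-2*2^(1/3)*3^(2/3)*b/3), b)


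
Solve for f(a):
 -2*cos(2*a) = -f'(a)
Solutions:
 f(a) = C1 + sin(2*a)


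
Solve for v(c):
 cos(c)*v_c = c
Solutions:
 v(c) = C1 + Integral(c/cos(c), c)


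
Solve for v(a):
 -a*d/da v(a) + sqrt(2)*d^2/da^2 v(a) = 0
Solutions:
 v(a) = C1 + C2*erfi(2^(1/4)*a/2)


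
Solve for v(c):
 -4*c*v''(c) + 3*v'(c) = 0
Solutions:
 v(c) = C1 + C2*c^(7/4)


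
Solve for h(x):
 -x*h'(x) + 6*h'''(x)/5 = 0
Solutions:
 h(x) = C1 + Integral(C2*airyai(5^(1/3)*6^(2/3)*x/6) + C3*airybi(5^(1/3)*6^(2/3)*x/6), x)


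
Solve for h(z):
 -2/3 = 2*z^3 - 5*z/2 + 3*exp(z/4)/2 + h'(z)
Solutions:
 h(z) = C1 - z^4/2 + 5*z^2/4 - 2*z/3 - 6*exp(z/4)


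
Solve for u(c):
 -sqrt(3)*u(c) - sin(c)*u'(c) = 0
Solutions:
 u(c) = C1*(cos(c) + 1)^(sqrt(3)/2)/(cos(c) - 1)^(sqrt(3)/2)


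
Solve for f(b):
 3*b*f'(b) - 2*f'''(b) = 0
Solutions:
 f(b) = C1 + Integral(C2*airyai(2^(2/3)*3^(1/3)*b/2) + C3*airybi(2^(2/3)*3^(1/3)*b/2), b)


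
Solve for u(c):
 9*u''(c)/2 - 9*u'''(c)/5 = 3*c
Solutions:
 u(c) = C1 + C2*c + C3*exp(5*c/2) + c^3/9 + 2*c^2/15


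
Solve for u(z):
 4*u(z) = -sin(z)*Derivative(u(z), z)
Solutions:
 u(z) = C1*(cos(z)^2 + 2*cos(z) + 1)/(cos(z)^2 - 2*cos(z) + 1)


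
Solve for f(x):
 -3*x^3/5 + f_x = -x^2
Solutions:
 f(x) = C1 + 3*x^4/20 - x^3/3


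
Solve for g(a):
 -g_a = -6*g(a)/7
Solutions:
 g(a) = C1*exp(6*a/7)


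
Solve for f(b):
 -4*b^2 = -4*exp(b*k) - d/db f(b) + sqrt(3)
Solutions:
 f(b) = C1 + 4*b^3/3 + sqrt(3)*b - 4*exp(b*k)/k


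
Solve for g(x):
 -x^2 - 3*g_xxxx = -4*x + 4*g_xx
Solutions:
 g(x) = C1 + C2*x + C3*sin(2*sqrt(3)*x/3) + C4*cos(2*sqrt(3)*x/3) - x^4/48 + x^3/6 + 3*x^2/16


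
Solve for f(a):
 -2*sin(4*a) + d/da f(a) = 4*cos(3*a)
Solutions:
 f(a) = C1 + 4*sin(3*a)/3 - cos(4*a)/2


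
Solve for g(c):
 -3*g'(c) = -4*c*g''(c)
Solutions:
 g(c) = C1 + C2*c^(7/4)


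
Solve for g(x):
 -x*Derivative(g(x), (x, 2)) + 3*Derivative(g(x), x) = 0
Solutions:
 g(x) = C1 + C2*x^4


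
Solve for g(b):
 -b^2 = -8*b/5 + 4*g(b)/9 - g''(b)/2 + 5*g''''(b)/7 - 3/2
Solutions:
 g(b) = -9*b^2/4 + 18*b/5 + (C1*sin(5^(3/4)*sqrt(6)*7^(1/4)*b*sin(atan(sqrt(1799)/21)/2)/15) + C2*cos(5^(3/4)*sqrt(6)*7^(1/4)*b*sin(atan(sqrt(1799)/21)/2)/15))*exp(-5^(3/4)*sqrt(6)*7^(1/4)*b*cos(atan(sqrt(1799)/21)/2)/15) + (C3*sin(5^(3/4)*sqrt(6)*7^(1/4)*b*sin(atan(sqrt(1799)/21)/2)/15) + C4*cos(5^(3/4)*sqrt(6)*7^(1/4)*b*sin(atan(sqrt(1799)/21)/2)/15))*exp(5^(3/4)*sqrt(6)*7^(1/4)*b*cos(atan(sqrt(1799)/21)/2)/15) - 27/16


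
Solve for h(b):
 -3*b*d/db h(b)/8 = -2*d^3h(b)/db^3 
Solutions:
 h(b) = C1 + Integral(C2*airyai(2^(2/3)*3^(1/3)*b/4) + C3*airybi(2^(2/3)*3^(1/3)*b/4), b)


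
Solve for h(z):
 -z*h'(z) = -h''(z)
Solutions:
 h(z) = C1 + C2*erfi(sqrt(2)*z/2)


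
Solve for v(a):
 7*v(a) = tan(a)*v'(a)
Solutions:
 v(a) = C1*sin(a)^7


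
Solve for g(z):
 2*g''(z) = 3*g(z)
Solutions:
 g(z) = C1*exp(-sqrt(6)*z/2) + C2*exp(sqrt(6)*z/2)


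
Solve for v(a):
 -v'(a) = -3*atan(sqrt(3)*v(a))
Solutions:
 Integral(1/atan(sqrt(3)*_y), (_y, v(a))) = C1 + 3*a


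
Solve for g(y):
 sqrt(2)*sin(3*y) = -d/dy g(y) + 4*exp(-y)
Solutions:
 g(y) = C1 + sqrt(2)*cos(3*y)/3 - 4*exp(-y)


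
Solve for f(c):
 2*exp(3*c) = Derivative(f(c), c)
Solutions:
 f(c) = C1 + 2*exp(3*c)/3


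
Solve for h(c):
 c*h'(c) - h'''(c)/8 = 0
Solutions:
 h(c) = C1 + Integral(C2*airyai(2*c) + C3*airybi(2*c), c)


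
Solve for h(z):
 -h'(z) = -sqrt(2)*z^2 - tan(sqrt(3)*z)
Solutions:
 h(z) = C1 + sqrt(2)*z^3/3 - sqrt(3)*log(cos(sqrt(3)*z))/3


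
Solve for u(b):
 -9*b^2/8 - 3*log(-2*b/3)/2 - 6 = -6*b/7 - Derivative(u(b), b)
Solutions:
 u(b) = C1 + 3*b^3/8 - 3*b^2/7 + 3*b*log(-b)/2 + b*(-2*log(3) + log(2) + log(6)/2 + 9/2)


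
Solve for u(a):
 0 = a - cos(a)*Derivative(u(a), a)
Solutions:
 u(a) = C1 + Integral(a/cos(a), a)


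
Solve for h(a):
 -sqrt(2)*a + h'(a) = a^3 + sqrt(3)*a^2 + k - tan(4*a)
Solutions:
 h(a) = C1 + a^4/4 + sqrt(3)*a^3/3 + sqrt(2)*a^2/2 + a*k + log(cos(4*a))/4


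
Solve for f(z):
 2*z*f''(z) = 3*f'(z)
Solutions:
 f(z) = C1 + C2*z^(5/2)


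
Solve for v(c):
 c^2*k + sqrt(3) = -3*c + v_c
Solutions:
 v(c) = C1 + c^3*k/3 + 3*c^2/2 + sqrt(3)*c


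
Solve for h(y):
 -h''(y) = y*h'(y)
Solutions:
 h(y) = C1 + C2*erf(sqrt(2)*y/2)


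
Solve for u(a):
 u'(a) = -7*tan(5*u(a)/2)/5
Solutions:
 u(a) = -2*asin(C1*exp(-7*a/2))/5 + 2*pi/5
 u(a) = 2*asin(C1*exp(-7*a/2))/5


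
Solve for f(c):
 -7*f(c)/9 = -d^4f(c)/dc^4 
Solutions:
 f(c) = C1*exp(-sqrt(3)*7^(1/4)*c/3) + C2*exp(sqrt(3)*7^(1/4)*c/3) + C3*sin(sqrt(3)*7^(1/4)*c/3) + C4*cos(sqrt(3)*7^(1/4)*c/3)


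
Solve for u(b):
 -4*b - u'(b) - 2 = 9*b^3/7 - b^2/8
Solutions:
 u(b) = C1 - 9*b^4/28 + b^3/24 - 2*b^2 - 2*b


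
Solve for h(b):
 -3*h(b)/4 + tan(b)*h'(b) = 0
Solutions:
 h(b) = C1*sin(b)^(3/4)


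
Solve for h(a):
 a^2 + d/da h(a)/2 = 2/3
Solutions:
 h(a) = C1 - 2*a^3/3 + 4*a/3


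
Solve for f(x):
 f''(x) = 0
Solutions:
 f(x) = C1 + C2*x


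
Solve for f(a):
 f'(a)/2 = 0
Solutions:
 f(a) = C1


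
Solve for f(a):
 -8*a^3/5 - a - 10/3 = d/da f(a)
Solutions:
 f(a) = C1 - 2*a^4/5 - a^2/2 - 10*a/3


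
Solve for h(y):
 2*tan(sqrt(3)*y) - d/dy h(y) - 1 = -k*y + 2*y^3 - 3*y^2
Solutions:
 h(y) = C1 + k*y^2/2 - y^4/2 + y^3 - y - 2*sqrt(3)*log(cos(sqrt(3)*y))/3


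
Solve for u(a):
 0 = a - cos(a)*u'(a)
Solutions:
 u(a) = C1 + Integral(a/cos(a), a)


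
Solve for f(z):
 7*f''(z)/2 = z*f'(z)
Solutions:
 f(z) = C1 + C2*erfi(sqrt(7)*z/7)


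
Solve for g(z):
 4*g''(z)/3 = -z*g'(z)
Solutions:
 g(z) = C1 + C2*erf(sqrt(6)*z/4)


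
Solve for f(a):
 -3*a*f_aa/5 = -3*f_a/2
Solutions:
 f(a) = C1 + C2*a^(7/2)


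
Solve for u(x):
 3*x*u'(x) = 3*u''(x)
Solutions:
 u(x) = C1 + C2*erfi(sqrt(2)*x/2)


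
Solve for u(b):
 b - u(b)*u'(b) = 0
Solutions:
 u(b) = -sqrt(C1 + b^2)
 u(b) = sqrt(C1 + b^2)


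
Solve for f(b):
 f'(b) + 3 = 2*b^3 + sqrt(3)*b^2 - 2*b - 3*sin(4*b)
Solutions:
 f(b) = C1 + b^4/2 + sqrt(3)*b^3/3 - b^2 - 3*b + 3*cos(4*b)/4


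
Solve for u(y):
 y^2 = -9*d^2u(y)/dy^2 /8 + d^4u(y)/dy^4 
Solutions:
 u(y) = C1 + C2*y + C3*exp(-3*sqrt(2)*y/4) + C4*exp(3*sqrt(2)*y/4) - 2*y^4/27 - 64*y^2/81


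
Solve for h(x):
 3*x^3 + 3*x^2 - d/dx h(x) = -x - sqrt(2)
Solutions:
 h(x) = C1 + 3*x^4/4 + x^3 + x^2/2 + sqrt(2)*x


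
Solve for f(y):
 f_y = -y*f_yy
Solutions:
 f(y) = C1 + C2*log(y)


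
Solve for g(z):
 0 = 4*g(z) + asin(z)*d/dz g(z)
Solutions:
 g(z) = C1*exp(-4*Integral(1/asin(z), z))


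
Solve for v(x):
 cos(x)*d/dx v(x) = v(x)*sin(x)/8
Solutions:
 v(x) = C1/cos(x)^(1/8)


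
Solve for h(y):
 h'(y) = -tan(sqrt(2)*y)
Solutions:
 h(y) = C1 + sqrt(2)*log(cos(sqrt(2)*y))/2


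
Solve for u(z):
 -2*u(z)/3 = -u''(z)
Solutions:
 u(z) = C1*exp(-sqrt(6)*z/3) + C2*exp(sqrt(6)*z/3)


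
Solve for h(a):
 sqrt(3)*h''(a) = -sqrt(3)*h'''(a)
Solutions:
 h(a) = C1 + C2*a + C3*exp(-a)


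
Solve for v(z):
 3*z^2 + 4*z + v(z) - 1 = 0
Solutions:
 v(z) = -3*z^2 - 4*z + 1


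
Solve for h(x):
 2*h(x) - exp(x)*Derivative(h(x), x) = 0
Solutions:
 h(x) = C1*exp(-2*exp(-x))


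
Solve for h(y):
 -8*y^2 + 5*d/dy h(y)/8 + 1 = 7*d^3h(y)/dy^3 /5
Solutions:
 h(y) = C1 + C2*exp(-5*sqrt(14)*y/28) + C3*exp(5*sqrt(14)*y/28) + 64*y^3/15 + 6968*y/125


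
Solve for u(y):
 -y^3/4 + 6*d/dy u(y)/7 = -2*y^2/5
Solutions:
 u(y) = C1 + 7*y^4/96 - 7*y^3/45


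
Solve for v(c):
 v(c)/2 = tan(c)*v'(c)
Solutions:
 v(c) = C1*sqrt(sin(c))


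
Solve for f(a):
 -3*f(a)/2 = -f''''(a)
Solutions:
 f(a) = C1*exp(-2^(3/4)*3^(1/4)*a/2) + C2*exp(2^(3/4)*3^(1/4)*a/2) + C3*sin(2^(3/4)*3^(1/4)*a/2) + C4*cos(2^(3/4)*3^(1/4)*a/2)


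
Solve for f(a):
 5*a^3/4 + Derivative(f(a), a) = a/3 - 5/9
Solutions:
 f(a) = C1 - 5*a^4/16 + a^2/6 - 5*a/9


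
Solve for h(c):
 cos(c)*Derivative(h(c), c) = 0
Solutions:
 h(c) = C1


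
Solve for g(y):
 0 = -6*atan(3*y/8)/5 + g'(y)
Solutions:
 g(y) = C1 + 6*y*atan(3*y/8)/5 - 8*log(9*y^2 + 64)/5


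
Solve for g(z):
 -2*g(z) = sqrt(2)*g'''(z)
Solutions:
 g(z) = C3*exp(-2^(1/6)*z) + (C1*sin(2^(1/6)*sqrt(3)*z/2) + C2*cos(2^(1/6)*sqrt(3)*z/2))*exp(2^(1/6)*z/2)


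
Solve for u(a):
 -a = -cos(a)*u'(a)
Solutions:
 u(a) = C1 + Integral(a/cos(a), a)


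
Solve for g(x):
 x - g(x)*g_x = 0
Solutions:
 g(x) = -sqrt(C1 + x^2)
 g(x) = sqrt(C1 + x^2)


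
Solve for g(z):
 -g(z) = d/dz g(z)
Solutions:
 g(z) = C1*exp(-z)


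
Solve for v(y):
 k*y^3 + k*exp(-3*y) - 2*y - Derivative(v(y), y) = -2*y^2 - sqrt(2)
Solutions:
 v(y) = C1 + k*y^4/4 - k*exp(-3*y)/3 + 2*y^3/3 - y^2 + sqrt(2)*y


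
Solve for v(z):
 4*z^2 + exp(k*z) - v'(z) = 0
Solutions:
 v(z) = C1 + 4*z^3/3 + exp(k*z)/k


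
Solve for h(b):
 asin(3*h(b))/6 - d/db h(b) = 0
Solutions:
 Integral(1/asin(3*_y), (_y, h(b))) = C1 + b/6


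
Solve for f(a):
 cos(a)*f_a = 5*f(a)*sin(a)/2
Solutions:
 f(a) = C1/cos(a)^(5/2)


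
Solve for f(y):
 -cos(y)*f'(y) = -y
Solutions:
 f(y) = C1 + Integral(y/cos(y), y)


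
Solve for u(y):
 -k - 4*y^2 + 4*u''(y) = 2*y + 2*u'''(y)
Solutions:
 u(y) = C1 + C2*y + C3*exp(2*y) + y^4/12 + y^3/4 + y^2*(k + 3)/8


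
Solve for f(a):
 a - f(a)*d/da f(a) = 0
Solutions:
 f(a) = -sqrt(C1 + a^2)
 f(a) = sqrt(C1 + a^2)


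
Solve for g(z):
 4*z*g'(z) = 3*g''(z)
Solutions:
 g(z) = C1 + C2*erfi(sqrt(6)*z/3)


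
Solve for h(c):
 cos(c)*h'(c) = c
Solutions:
 h(c) = C1 + Integral(c/cos(c), c)


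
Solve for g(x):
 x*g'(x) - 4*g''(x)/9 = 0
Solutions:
 g(x) = C1 + C2*erfi(3*sqrt(2)*x/4)


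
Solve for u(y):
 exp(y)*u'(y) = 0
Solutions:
 u(y) = C1


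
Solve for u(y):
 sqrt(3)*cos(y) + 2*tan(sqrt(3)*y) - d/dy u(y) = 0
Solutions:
 u(y) = C1 - 2*sqrt(3)*log(cos(sqrt(3)*y))/3 + sqrt(3)*sin(y)


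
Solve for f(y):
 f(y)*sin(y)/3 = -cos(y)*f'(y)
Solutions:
 f(y) = C1*cos(y)^(1/3)


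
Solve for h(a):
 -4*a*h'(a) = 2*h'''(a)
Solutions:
 h(a) = C1 + Integral(C2*airyai(-2^(1/3)*a) + C3*airybi(-2^(1/3)*a), a)


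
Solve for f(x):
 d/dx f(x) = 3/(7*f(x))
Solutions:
 f(x) = -sqrt(C1 + 42*x)/7
 f(x) = sqrt(C1 + 42*x)/7


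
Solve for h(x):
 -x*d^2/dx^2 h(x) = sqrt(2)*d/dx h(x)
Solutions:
 h(x) = C1 + C2*x^(1 - sqrt(2))


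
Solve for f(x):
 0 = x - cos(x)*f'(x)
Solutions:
 f(x) = C1 + Integral(x/cos(x), x)


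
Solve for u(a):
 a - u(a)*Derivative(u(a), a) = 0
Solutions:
 u(a) = -sqrt(C1 + a^2)
 u(a) = sqrt(C1 + a^2)


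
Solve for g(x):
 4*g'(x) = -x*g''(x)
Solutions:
 g(x) = C1 + C2/x^3


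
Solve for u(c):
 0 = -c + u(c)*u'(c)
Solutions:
 u(c) = -sqrt(C1 + c^2)
 u(c) = sqrt(C1 + c^2)


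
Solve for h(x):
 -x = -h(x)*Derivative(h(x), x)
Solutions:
 h(x) = -sqrt(C1 + x^2)
 h(x) = sqrt(C1 + x^2)


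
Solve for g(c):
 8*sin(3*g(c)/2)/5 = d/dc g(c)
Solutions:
 -8*c/5 + log(cos(3*g(c)/2) - 1)/3 - log(cos(3*g(c)/2) + 1)/3 = C1


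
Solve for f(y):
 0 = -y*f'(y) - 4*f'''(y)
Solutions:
 f(y) = C1 + Integral(C2*airyai(-2^(1/3)*y/2) + C3*airybi(-2^(1/3)*y/2), y)


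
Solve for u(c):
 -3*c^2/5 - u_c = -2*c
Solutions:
 u(c) = C1 - c^3/5 + c^2


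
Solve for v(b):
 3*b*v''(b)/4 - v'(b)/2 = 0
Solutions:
 v(b) = C1 + C2*b^(5/3)


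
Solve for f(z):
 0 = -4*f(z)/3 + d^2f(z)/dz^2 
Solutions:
 f(z) = C1*exp(-2*sqrt(3)*z/3) + C2*exp(2*sqrt(3)*z/3)


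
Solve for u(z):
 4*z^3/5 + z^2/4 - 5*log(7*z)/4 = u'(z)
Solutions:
 u(z) = C1 + z^4/5 + z^3/12 - 5*z*log(z)/4 - 5*z*log(7)/4 + 5*z/4


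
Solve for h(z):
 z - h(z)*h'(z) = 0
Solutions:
 h(z) = -sqrt(C1 + z^2)
 h(z) = sqrt(C1 + z^2)


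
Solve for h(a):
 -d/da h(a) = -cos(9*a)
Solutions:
 h(a) = C1 + sin(9*a)/9


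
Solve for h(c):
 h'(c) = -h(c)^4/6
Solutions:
 h(c) = 2^(1/3)*(1/(C1 + c))^(1/3)
 h(c) = 2^(1/3)*(-1 - sqrt(3)*I)*(1/(C1 + c))^(1/3)/2
 h(c) = 2^(1/3)*(-1 + sqrt(3)*I)*(1/(C1 + c))^(1/3)/2


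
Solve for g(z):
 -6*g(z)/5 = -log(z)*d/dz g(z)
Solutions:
 g(z) = C1*exp(6*li(z)/5)


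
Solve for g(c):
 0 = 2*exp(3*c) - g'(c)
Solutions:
 g(c) = C1 + 2*exp(3*c)/3


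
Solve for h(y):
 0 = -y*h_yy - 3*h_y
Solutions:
 h(y) = C1 + C2/y^2


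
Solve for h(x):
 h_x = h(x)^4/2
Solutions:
 h(x) = 2^(1/3)*(-1/(C1 + 3*x))^(1/3)
 h(x) = 2^(1/3)*(-1/(C1 + x))^(1/3)*(-3^(2/3) - 3*3^(1/6)*I)/6
 h(x) = 2^(1/3)*(-1/(C1 + x))^(1/3)*(-3^(2/3) + 3*3^(1/6)*I)/6
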